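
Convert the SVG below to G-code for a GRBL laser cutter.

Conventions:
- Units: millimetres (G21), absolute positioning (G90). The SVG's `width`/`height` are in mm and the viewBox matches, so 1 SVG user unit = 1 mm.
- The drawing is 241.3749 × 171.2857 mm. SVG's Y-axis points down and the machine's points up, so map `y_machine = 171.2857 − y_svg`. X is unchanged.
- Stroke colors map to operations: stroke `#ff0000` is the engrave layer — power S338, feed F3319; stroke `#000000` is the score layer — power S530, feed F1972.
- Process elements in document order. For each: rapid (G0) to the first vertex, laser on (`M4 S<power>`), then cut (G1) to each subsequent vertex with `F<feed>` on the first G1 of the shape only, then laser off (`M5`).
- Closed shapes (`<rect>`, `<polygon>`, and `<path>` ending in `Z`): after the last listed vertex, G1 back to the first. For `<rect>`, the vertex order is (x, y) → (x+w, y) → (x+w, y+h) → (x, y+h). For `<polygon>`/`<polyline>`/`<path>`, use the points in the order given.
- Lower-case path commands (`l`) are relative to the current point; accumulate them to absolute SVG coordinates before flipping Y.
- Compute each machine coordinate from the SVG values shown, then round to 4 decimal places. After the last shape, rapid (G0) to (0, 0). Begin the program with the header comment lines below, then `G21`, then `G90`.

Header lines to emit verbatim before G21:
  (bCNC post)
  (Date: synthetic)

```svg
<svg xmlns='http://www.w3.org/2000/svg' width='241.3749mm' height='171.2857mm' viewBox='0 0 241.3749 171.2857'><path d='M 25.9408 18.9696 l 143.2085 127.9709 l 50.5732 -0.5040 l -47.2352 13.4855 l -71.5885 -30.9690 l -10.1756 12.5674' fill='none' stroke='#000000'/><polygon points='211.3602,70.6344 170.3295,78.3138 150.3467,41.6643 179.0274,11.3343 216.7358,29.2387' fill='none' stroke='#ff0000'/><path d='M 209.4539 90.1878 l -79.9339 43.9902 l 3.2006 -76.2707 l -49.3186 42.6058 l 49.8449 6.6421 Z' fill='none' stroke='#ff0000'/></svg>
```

(bCNC post)
(Date: synthetic)
G21
G90
G0 X25.9408 Y152.3161
M4 S530
G1 X169.1493 Y24.3452 F1972
G1 X219.7225 Y24.8492
G1 X172.4873 Y11.3637
G1 X100.8988 Y42.3327
G1 X90.7232 Y29.7653
M5
G0 X211.3602 Y100.6513
M4 S338
G1 X170.3295 Y92.9719 F3319
G1 X150.3467 Y129.6214
G1 X179.0274 Y159.9514
G1 X216.7358 Y142.0470
G1 X211.3602 Y100.6513
M5
G0 X209.4539 Y81.0979
M4 S338
G1 X129.5200 Y37.1077 F3319
G1 X132.7206 Y113.3784
G1 X83.4020 Y70.7726
G1 X133.2469 Y64.1305
G1 X209.4539 Y81.0979
M5
G0 X0.0000 Y0.0000

viewBox `0 0 241.3749 171.2857` with mm width/height → 1 unit = 1 mm. Flip: y_m = 171.2857 − y_svg.

**Shape 1** — `<path>` open polyline, stroke `#000000` → score (S530, F1972). Machine vertices: (25.9408,152.3161) → (169.1493,24.3452) → (219.7225,24.8492) → (172.4873,11.3637) → (100.8988,42.3327) → (90.7232,29.7653). Open path.

**Shape 2** — `<polygon>` regular polygon, stroke `#ff0000` → engrave (S338, F3319). Machine vertices: (211.3602,100.6513) → (170.3295,92.9719) → (150.3467,129.6214) → (179.0274,159.9514) → (216.7358,142.0470) → (211.3602,100.6513). Closed: final G1 returns to the first vertex.

**Shape 3** — `<path>` closed polygon, stroke `#ff0000` → engrave (S338, F3319). Machine vertices: (209.4539,81.0979) → (129.5200,37.1077) → (132.7206,113.3784) → (83.4020,70.7726) → (133.2469,64.1305) → (209.4539,81.0979). Closed: final G1 returns to the first vertex.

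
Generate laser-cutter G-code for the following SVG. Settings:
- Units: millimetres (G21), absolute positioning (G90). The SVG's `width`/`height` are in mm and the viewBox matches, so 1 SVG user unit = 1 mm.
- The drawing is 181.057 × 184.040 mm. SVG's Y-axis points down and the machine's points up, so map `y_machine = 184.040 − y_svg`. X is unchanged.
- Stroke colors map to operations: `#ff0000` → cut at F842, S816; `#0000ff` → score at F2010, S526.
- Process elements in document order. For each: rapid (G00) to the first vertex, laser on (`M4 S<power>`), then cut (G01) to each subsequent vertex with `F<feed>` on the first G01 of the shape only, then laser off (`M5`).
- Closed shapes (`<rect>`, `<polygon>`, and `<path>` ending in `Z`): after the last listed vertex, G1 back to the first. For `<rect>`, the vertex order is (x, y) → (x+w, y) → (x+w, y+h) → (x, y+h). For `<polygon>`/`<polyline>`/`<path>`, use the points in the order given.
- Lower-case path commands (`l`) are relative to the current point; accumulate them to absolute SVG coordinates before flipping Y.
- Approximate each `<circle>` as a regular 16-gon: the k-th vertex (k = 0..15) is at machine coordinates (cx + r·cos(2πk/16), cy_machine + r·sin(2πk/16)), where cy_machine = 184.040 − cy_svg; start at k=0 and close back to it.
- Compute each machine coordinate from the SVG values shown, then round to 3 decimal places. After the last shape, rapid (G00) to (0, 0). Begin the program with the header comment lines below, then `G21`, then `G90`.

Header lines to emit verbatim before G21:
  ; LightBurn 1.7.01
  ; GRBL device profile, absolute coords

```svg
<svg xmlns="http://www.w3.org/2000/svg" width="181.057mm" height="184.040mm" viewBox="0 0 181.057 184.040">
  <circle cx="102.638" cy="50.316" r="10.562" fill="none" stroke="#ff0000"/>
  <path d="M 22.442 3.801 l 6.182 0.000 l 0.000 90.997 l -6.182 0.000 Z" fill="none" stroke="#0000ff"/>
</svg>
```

; LightBurn 1.7.01
; GRBL device profile, absolute coords
G21
G90
G00 X113.200 Y133.724
M4 S816
G01 X112.396 Y137.766 F842
G01 X110.106 Y141.192
G01 X106.680 Y143.482
G01 X102.638 Y144.286
G01 X98.596 Y143.482
G01 X95.170 Y141.192
G01 X92.880 Y137.766
G01 X92.076 Y133.724
G01 X92.880 Y129.682
G01 X95.170 Y126.256
G01 X98.596 Y123.966
G01 X102.638 Y123.162
G01 X106.680 Y123.966
G01 X110.106 Y126.256
G01 X112.396 Y129.682
G01 X113.200 Y133.724
M5
G00 X22.442 Y180.239
M4 S526
G01 X28.624 Y180.239 F2010
G01 X28.624 Y89.242
G01 X22.442 Y89.242
G01 X22.442 Y180.239
M5
G00 X0.000 Y0.000

viewBox `0 0 181.057 184.040` with mm width/height → 1 unit = 1 mm. Flip: y_m = 184.040 − y_svg.

**Shape 1** — `<circle>` circle, stroke `#ff0000` → cut (S816, F842). Machine vertices: (113.200,133.724) → (112.396,137.766) → (110.106,141.192) → (106.680,143.482) → (102.638,144.286) → (98.596,143.482) → (95.170,141.192) → (92.880,137.766) → (92.076,133.724) → (92.880,129.682) → (95.170,126.256) → (98.596,123.966) → (102.638,123.162) → (106.680,123.966) → (110.106,126.256) → (112.396,129.682) → (113.200,133.724). Closed: final G1 returns to the first vertex.

**Shape 2** — `<path>` rectangle, stroke `#0000ff` → score (S526, F2010). Machine vertices: (22.442,180.239) → (28.624,180.239) → (28.624,89.242) → (22.442,89.242) → (22.442,180.239). Closed: final G1 returns to the first vertex.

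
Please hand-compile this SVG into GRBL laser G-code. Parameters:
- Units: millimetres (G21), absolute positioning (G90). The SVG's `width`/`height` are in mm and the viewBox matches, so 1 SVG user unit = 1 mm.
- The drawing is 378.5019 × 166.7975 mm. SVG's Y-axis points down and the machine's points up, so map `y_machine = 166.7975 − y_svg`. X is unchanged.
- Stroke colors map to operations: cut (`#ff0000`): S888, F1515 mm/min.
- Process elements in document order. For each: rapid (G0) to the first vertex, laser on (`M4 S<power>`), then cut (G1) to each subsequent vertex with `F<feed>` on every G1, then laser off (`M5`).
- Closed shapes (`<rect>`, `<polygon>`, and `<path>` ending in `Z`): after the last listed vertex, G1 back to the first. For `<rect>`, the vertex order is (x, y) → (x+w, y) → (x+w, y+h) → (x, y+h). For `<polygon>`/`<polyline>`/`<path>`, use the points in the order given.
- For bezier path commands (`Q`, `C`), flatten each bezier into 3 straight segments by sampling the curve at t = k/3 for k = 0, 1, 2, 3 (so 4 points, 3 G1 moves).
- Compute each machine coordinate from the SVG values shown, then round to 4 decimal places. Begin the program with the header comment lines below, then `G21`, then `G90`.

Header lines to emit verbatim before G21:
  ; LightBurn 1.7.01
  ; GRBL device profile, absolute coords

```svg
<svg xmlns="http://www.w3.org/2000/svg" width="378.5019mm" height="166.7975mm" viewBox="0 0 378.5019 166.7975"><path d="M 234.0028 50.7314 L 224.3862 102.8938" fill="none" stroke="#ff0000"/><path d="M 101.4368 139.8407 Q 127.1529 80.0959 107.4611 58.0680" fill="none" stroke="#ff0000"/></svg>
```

viewBox `0 0 378.5019 166.7975` with mm width/height → 1 unit = 1 mm. Flip: y_m = 166.7975 − y_svg.

**Shape 1** — `<path>` line segment, stroke `#ff0000` → cut (S888, F1515). Machine vertices: (234.0028,116.0661) → (224.3862,63.9037). Open path.

**Shape 2** — `<path>` quadratic bezier, stroke `#ff0000` → cut (S888, F1515). Control points (SVG): P0=(101.4368,139.8407), P1=(127.1529,80.0959), P2=(107.4611,58.0680); sampled at t=k/3. Machine vertices: (101.4368,26.9568) → (113.5355,62.5959) → (115.5436,89.8535) → (107.4611,108.7295). Open path.

; LightBurn 1.7.01
; GRBL device profile, absolute coords
G21
G90
G0 X234.0028 Y116.0661
M4 S888
G1 X224.3862 Y63.9037 F1515
M5
G0 X101.4368 Y26.9568
M4 S888
G1 X113.5355 Y62.5959 F1515
G1 X115.5436 Y89.8535 F1515
G1 X107.4611 Y108.7295 F1515
M5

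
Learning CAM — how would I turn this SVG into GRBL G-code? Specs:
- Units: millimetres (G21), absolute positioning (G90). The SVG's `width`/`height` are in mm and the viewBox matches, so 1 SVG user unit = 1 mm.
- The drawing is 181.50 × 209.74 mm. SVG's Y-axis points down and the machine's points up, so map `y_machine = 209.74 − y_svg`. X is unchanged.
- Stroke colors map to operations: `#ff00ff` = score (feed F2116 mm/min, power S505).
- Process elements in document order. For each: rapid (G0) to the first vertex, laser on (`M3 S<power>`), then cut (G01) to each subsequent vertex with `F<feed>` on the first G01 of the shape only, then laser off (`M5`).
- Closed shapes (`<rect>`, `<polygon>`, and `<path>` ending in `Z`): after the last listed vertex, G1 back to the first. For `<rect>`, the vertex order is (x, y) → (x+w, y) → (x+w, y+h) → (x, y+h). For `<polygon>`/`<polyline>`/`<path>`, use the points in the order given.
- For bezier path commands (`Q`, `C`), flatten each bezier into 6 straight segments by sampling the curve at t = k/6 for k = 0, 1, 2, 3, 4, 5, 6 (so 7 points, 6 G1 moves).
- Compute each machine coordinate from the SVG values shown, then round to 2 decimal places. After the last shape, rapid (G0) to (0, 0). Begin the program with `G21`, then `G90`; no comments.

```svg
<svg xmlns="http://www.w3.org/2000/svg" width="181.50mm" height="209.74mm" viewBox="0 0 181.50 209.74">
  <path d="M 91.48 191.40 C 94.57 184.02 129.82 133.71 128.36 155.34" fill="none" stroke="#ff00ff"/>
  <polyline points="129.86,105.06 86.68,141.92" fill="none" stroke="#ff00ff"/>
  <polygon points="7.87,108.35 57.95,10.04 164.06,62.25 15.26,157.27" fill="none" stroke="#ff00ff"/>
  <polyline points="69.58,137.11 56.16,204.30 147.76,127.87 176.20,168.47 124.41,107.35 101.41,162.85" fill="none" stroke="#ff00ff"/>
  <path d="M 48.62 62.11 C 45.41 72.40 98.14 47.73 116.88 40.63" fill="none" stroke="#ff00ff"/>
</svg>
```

1 u = 1 mm; y_m = 209.74 − y.

[1] `<path>` cubic bezier, #ff00ff→score S505 F2116: (91.48,18.34) → (95.39,25.08) → (102.74,35.78) → (111.63,47.25) → (120.13,56.30) → (126.35,59.75) → (128.36,54.40)

[2] `<polyline>` line segment, #ff00ff→score S505 F2116: (129.86,104.68) → (86.68,67.82)

[3] `<polygon>` closed polygon, #ff00ff→score S505 F2116: (7.87,101.39) → (57.95,199.70) → (164.06,147.49) → (15.26,52.47) → (7.87,101.39) (closed)

[4] `<polyline>` open polyline, #ff00ff→score S505 F2116: (69.58,72.63) → (56.16,5.44) → (147.76,81.87) → (176.20,41.27) → (124.41,102.39) → (101.41,46.89)

[5] `<path>` cubic bezier, #ff00ff→score S505 F2116: (48.62,147.63) → (51.26,145.16) → (60.73,147.05) → (74.52,151.85) → (90.14,158.10) → (105.09,164.34) → (116.88,169.11)

G21
G90
G0 X91.48 Y18.34
M3 S505
G01 X95.39 Y25.08 F2116
G01 X102.74 Y35.78
G01 X111.63 Y47.25
G01 X120.13 Y56.30
G01 X126.35 Y59.75
G01 X128.36 Y54.40
M5
G0 X129.86 Y104.68
M3 S505
G01 X86.68 Y67.82 F2116
M5
G0 X7.87 Y101.39
M3 S505
G01 X57.95 Y199.70 F2116
G01 X164.06 Y147.49
G01 X15.26 Y52.47
G01 X7.87 Y101.39
M5
G0 X69.58 Y72.63
M3 S505
G01 X56.16 Y5.44 F2116
G01 X147.76 Y81.87
G01 X176.20 Y41.27
G01 X124.41 Y102.39
G01 X101.41 Y46.89
M5
G0 X48.62 Y147.63
M3 S505
G01 X51.26 Y145.16 F2116
G01 X60.73 Y147.05
G01 X74.52 Y151.85
G01 X90.14 Y158.10
G01 X105.09 Y164.34
G01 X116.88 Y169.11
M5
G0 X0.00 Y0.00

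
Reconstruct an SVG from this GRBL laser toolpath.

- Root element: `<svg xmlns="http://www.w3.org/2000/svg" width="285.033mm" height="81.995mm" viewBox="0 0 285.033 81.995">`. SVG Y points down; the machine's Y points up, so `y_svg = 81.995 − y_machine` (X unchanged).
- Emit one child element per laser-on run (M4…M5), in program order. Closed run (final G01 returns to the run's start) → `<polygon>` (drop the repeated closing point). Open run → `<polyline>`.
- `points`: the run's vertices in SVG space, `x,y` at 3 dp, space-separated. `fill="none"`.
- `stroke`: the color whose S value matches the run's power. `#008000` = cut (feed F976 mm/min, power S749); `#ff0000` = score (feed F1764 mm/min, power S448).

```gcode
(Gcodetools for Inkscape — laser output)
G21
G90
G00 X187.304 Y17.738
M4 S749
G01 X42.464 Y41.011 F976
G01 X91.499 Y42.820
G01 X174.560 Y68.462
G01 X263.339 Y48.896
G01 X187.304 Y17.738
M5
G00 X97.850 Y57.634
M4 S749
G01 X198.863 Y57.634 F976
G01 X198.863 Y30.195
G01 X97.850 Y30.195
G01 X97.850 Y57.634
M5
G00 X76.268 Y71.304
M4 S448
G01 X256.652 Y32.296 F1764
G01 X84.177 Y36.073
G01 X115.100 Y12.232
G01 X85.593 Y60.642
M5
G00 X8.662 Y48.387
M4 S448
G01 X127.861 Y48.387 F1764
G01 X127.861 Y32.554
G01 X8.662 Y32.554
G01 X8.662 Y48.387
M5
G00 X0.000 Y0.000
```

<svg xmlns="http://www.w3.org/2000/svg" width="285.033mm" height="81.995mm" viewBox="0 0 285.033 81.995">
  <polygon points="187.304,64.257 42.464,40.984 91.499,39.175 174.560,13.533 263.339,33.099" fill="none" stroke="#008000"/>
  <polygon points="97.850,24.361 198.863,24.361 198.863,51.800 97.850,51.800" fill="none" stroke="#008000"/>
  <polyline points="76.268,10.691 256.652,49.699 84.177,45.922 115.100,69.763 85.593,21.353" fill="none" stroke="#ff0000"/>
  <polygon points="8.662,33.608 127.861,33.608 127.861,49.441 8.662,49.441" fill="none" stroke="#ff0000"/>
</svg>

Each laser-on run becomes one SVG element. Flip Y back into SVG space with y_svg = 81.995 − y_machine.

Run 1: power S749 maps to stroke `#008000` (cut). The run returns to its start, so emit a `<polygon>` with points (Y-flipped): 187.304,64.257 42.464,40.984 91.499,39.175 174.560,13.533 263.339,33.099.

Run 2: S749 ⇒ cut layer `#008000`. The run returns to its start, so emit a `<polygon>` with points (Y-flipped): 97.850,24.361 198.863,24.361 198.863,51.800 97.850,51.800.

Run 3: power S448 maps to stroke `#ff0000` (score). The run is open, so emit a `<polyline>` with points (Y-flipped): 76.268,10.691 256.652,49.699 84.177,45.922 115.100,69.763 85.593,21.353.

Run 4: power S448 maps to stroke `#ff0000` (score). The run returns to its start, so emit a `<polygon>` with points (Y-flipped): 8.662,33.608 127.861,33.608 127.861,49.441 8.662,49.441.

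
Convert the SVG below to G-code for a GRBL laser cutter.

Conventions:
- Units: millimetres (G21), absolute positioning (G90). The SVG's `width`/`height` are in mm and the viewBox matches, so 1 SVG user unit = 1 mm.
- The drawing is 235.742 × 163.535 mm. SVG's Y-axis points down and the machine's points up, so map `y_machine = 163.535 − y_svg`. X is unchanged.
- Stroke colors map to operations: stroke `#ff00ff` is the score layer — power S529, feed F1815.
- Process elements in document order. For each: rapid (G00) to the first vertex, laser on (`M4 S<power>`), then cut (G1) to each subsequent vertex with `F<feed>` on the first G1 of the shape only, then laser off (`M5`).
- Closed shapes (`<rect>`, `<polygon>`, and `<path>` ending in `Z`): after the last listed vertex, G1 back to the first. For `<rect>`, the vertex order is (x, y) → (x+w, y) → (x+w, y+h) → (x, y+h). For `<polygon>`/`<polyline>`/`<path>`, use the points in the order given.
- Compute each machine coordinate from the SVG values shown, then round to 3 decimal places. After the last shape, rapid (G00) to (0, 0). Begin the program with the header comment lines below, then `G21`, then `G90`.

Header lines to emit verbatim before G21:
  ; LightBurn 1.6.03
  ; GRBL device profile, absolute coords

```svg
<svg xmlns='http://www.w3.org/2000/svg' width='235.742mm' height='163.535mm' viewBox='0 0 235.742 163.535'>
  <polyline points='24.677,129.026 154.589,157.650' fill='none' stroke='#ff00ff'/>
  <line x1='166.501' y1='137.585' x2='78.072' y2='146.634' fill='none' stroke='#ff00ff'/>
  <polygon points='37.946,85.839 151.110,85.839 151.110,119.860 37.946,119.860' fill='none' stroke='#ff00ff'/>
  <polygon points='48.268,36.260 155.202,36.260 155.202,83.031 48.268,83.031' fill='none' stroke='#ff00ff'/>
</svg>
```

; LightBurn 1.6.03
; GRBL device profile, absolute coords
G21
G90
G00 X24.677 Y34.509
M4 S529
G1 X154.589 Y5.885 F1815
M5
G00 X166.501 Y25.950
M4 S529
G1 X78.072 Y16.901 F1815
M5
G00 X37.946 Y77.696
M4 S529
G1 X151.110 Y77.696 F1815
G1 X151.110 Y43.675
G1 X37.946 Y43.675
G1 X37.946 Y77.696
M5
G00 X48.268 Y127.275
M4 S529
G1 X155.202 Y127.275 F1815
G1 X155.202 Y80.504
G1 X48.268 Y80.504
G1 X48.268 Y127.275
M5
G00 X0.000 Y0.000

viewBox `0 0 235.742 163.535` with mm width/height → 1 unit = 1 mm. Flip: y_m = 163.535 − y_svg.

**Shape 1** — `<polyline>` line segment, stroke `#ff00ff` → score (S529, F1815). Machine vertices: (24.677,34.509) → (154.589,5.885). Open path.

**Shape 2** — `<line>` line segment, stroke `#ff00ff` → score (S529, F1815). Machine vertices: (166.501,25.950) → (78.072,16.901). Open path.

**Shape 3** — `<polygon>` rectangle, stroke `#ff00ff` → score (S529, F1815). Machine vertices: (37.946,77.696) → (151.110,77.696) → (151.110,43.675) → (37.946,43.675) → (37.946,77.696). Closed: final G1 returns to the first vertex.

**Shape 4** — `<polygon>` rectangle, stroke `#ff00ff` → score (S529, F1815). Machine vertices: (48.268,127.275) → (155.202,127.275) → (155.202,80.504) → (48.268,80.504) → (48.268,127.275). Closed: final G1 returns to the first vertex.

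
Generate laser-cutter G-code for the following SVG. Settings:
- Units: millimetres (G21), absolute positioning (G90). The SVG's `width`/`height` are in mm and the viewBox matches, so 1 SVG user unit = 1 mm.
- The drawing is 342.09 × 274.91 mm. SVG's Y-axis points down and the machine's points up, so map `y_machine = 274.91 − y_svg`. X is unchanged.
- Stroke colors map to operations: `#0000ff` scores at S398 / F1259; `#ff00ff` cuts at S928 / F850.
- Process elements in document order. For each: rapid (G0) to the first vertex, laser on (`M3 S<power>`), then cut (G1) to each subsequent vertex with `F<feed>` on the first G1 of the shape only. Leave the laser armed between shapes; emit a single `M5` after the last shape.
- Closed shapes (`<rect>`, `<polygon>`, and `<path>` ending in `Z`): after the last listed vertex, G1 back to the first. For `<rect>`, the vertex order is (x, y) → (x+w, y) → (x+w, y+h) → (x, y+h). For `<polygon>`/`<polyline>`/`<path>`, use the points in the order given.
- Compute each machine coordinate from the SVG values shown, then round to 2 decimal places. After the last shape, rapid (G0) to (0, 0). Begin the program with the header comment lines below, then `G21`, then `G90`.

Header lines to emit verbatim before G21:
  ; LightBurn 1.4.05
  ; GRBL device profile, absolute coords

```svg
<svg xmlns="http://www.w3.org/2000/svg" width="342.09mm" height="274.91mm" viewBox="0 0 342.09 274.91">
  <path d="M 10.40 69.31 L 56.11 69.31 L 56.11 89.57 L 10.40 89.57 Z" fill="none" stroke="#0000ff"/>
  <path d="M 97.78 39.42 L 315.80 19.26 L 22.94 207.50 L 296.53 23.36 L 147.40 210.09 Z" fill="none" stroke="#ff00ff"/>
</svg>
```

; LightBurn 1.4.05
; GRBL device profile, absolute coords
G21
G90
G0 X10.40 Y205.60
M3 S398
G1 X56.11 Y205.60 F1259
G1 X56.11 Y185.34
G1 X10.40 Y185.34
G1 X10.40 Y205.60
G0 X97.78 Y235.49
M3 S928
G1 X315.80 Y255.65 F850
G1 X22.94 Y67.41
G1 X296.53 Y251.55
G1 X147.40 Y64.82
G1 X97.78 Y235.49
M5
G0 X0.00 Y0.00

viewBox `0 0 342.09 274.91` with mm width/height → 1 unit = 1 mm. Flip: y_m = 274.91 − y_svg.

**Shape 1** — `<path>` rectangle, stroke `#0000ff` → score (S398, F1259). Machine vertices: (10.40,205.60) → (56.11,205.60) → (56.11,185.34) → (10.40,185.34) → (10.40,205.60). Closed: final G1 returns to the first vertex.

**Shape 2** — `<path>` closed polygon, stroke `#ff00ff` → cut (S928, F850). Machine vertices: (97.78,235.49) → (315.80,255.65) → (22.94,67.41) → (296.53,251.55) → (147.40,64.82) → (97.78,235.49). Closed: final G1 returns to the first vertex.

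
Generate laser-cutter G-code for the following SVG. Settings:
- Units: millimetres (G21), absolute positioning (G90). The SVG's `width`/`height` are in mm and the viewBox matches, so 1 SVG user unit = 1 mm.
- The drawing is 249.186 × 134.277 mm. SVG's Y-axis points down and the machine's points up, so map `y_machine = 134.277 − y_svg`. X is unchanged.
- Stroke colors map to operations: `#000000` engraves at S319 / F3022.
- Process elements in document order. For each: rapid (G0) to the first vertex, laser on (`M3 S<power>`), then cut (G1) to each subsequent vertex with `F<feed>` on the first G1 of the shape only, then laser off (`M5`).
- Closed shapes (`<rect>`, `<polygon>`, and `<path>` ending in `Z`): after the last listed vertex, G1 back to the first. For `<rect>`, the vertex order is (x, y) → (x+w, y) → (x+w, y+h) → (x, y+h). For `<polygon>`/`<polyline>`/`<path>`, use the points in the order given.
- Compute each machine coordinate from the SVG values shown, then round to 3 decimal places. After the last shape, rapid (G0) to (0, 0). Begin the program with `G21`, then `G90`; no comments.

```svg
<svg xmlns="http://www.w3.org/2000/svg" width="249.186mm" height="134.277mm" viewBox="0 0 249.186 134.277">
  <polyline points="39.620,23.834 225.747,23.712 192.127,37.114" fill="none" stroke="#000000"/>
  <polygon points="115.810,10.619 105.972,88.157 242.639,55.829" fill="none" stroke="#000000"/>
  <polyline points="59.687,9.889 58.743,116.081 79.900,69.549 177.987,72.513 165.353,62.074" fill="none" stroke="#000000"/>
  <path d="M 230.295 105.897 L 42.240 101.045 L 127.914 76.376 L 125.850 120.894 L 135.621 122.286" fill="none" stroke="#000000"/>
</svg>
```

G21
G90
G0 X39.620 Y110.443
M3 S319
G1 X225.747 Y110.565 F3022
G1 X192.127 Y97.163
M5
G0 X115.810 Y123.658
M3 S319
G1 X105.972 Y46.120 F3022
G1 X242.639 Y78.448
G1 X115.810 Y123.658
M5
G0 X59.687 Y124.388
M3 S319
G1 X58.743 Y18.196 F3022
G1 X79.900 Y64.728
G1 X177.987 Y61.764
G1 X165.353 Y72.203
M5
G0 X230.295 Y28.380
M3 S319
G1 X42.240 Y33.232 F3022
G1 X127.914 Y57.901
G1 X125.850 Y13.383
G1 X135.621 Y11.991
M5
G0 X0.000 Y0.000

viewBox `0 0 249.186 134.277` with mm width/height → 1 unit = 1 mm. Flip: y_m = 134.277 − y_svg.

**Shape 1** — `<polyline>` open polyline, stroke `#000000` → engrave (S319, F3022). Machine vertices: (39.620,110.443) → (225.747,110.565) → (192.127,97.163). Open path.

**Shape 2** — `<polygon>` closed polygon, stroke `#000000` → engrave (S319, F3022). Machine vertices: (115.810,123.658) → (105.972,46.120) → (242.639,78.448) → (115.810,123.658). Closed: final G1 returns to the first vertex.

**Shape 3** — `<polyline>` open polyline, stroke `#000000` → engrave (S319, F3022). Machine vertices: (59.687,124.388) → (58.743,18.196) → (79.900,64.728) → (177.987,61.764) → (165.353,72.203). Open path.

**Shape 4** — `<path>` open polyline, stroke `#000000` → engrave (S319, F3022). Machine vertices: (230.295,28.380) → (42.240,33.232) → (127.914,57.901) → (125.850,13.383) → (135.621,11.991). Open path.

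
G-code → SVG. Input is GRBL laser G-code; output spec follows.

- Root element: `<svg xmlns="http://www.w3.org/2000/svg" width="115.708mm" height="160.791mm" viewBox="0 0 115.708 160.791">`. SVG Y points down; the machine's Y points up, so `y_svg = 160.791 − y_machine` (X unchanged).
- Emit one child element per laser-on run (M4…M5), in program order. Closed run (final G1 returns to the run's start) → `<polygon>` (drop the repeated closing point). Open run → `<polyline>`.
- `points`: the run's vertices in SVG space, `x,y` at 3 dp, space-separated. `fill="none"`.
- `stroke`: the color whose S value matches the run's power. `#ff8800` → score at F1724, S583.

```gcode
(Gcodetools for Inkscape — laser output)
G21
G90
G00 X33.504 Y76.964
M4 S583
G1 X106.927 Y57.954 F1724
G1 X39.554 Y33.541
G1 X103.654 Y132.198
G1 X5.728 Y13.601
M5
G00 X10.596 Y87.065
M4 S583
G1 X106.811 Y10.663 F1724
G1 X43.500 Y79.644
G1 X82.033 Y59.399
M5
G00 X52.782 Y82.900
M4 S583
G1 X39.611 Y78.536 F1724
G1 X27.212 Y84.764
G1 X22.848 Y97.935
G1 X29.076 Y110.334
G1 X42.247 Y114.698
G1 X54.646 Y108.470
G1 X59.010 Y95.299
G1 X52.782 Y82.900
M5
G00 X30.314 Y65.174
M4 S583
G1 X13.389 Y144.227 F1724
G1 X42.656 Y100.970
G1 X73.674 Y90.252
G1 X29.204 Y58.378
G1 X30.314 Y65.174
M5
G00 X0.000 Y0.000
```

Each laser-on run becomes one SVG element. Flip Y back into SVG space with y_svg = 160.791 − y_machine. Every run uses S583, so all elements get stroke `#ff8800` (score).

Run 1: The run is open, so emit a `<polyline>` with points (Y-flipped): 33.504,83.827 106.927,102.837 39.554,127.250 103.654,28.593 5.728,147.190.

Run 2: The run is open, so emit a `<polyline>` with points (Y-flipped): 10.596,73.726 106.811,150.128 43.500,81.147 82.033,101.392.

Run 3: The run returns to its start, so emit a `<polygon>` with points (Y-flipped): 52.782,77.891 39.611,82.255 27.212,76.027 22.848,62.856 29.076,50.457 42.247,46.093 54.646,52.321 59.010,65.492.

Run 4: The run returns to its start, so emit a `<polygon>` with points (Y-flipped): 30.314,95.617 13.389,16.564 42.656,59.821 73.674,70.539 29.204,102.413.

<svg xmlns="http://www.w3.org/2000/svg" width="115.708mm" height="160.791mm" viewBox="0 0 115.708 160.791">
  <polyline points="33.504,83.827 106.927,102.837 39.554,127.250 103.654,28.593 5.728,147.190" fill="none" stroke="#ff8800"/>
  <polyline points="10.596,73.726 106.811,150.128 43.500,81.147 82.033,101.392" fill="none" stroke="#ff8800"/>
  <polygon points="52.782,77.891 39.611,82.255 27.212,76.027 22.848,62.856 29.076,50.457 42.247,46.093 54.646,52.321 59.010,65.492" fill="none" stroke="#ff8800"/>
  <polygon points="30.314,95.617 13.389,16.564 42.656,59.821 73.674,70.539 29.204,102.413" fill="none" stroke="#ff8800"/>
</svg>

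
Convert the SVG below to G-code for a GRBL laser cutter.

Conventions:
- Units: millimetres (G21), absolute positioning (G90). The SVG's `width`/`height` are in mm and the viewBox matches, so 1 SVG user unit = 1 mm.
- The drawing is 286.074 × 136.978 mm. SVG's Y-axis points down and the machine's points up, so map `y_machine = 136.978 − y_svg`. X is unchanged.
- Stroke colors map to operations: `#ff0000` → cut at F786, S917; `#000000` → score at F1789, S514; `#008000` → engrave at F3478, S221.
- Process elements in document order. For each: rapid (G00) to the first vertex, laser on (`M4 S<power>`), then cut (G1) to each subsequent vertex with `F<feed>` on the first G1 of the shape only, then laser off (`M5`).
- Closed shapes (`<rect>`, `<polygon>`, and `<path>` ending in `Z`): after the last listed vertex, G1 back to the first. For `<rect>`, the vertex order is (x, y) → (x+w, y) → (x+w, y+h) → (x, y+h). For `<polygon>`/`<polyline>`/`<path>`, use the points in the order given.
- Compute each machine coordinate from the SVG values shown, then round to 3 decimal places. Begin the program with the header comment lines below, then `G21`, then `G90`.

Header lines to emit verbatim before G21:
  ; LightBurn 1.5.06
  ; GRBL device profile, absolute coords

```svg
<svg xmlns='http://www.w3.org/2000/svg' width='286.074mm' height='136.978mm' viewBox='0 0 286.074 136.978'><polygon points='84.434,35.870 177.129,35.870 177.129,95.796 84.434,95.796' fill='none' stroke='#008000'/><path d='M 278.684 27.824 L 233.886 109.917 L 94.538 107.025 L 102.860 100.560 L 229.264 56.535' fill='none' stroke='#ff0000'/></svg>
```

; LightBurn 1.5.06
; GRBL device profile, absolute coords
G21
G90
G00 X84.434 Y101.108
M4 S221
G1 X177.129 Y101.108 F3478
G1 X177.129 Y41.182
G1 X84.434 Y41.182
G1 X84.434 Y101.108
M5
G00 X278.684 Y109.154
M4 S917
G1 X233.886 Y27.061 F786
G1 X94.538 Y29.953
G1 X102.860 Y36.418
G1 X229.264 Y80.443
M5

Since the viewBox matches the mm dimensions, user units are millimetres directly. The only transform is the Y-flip y_m = 136.978 − y_svg.

Shape 1 is a rectangle drawn with `<polygon>`. Its stroke #008000 means engrave at S221, F3478. After flipping Y the toolpath is (84.434,101.108) → (177.129,101.108) → (177.129,41.182) → (84.434,41.182) → (84.434,101.108), returning to the start.

Shape 2 is a open polyline drawn with `<path>`. Its stroke #ff0000 means cut at S917, F786. After flipping Y the toolpath is (278.684,109.154) → (233.886,27.061) → (94.538,29.953) → (102.860,36.418) → (229.264,80.443).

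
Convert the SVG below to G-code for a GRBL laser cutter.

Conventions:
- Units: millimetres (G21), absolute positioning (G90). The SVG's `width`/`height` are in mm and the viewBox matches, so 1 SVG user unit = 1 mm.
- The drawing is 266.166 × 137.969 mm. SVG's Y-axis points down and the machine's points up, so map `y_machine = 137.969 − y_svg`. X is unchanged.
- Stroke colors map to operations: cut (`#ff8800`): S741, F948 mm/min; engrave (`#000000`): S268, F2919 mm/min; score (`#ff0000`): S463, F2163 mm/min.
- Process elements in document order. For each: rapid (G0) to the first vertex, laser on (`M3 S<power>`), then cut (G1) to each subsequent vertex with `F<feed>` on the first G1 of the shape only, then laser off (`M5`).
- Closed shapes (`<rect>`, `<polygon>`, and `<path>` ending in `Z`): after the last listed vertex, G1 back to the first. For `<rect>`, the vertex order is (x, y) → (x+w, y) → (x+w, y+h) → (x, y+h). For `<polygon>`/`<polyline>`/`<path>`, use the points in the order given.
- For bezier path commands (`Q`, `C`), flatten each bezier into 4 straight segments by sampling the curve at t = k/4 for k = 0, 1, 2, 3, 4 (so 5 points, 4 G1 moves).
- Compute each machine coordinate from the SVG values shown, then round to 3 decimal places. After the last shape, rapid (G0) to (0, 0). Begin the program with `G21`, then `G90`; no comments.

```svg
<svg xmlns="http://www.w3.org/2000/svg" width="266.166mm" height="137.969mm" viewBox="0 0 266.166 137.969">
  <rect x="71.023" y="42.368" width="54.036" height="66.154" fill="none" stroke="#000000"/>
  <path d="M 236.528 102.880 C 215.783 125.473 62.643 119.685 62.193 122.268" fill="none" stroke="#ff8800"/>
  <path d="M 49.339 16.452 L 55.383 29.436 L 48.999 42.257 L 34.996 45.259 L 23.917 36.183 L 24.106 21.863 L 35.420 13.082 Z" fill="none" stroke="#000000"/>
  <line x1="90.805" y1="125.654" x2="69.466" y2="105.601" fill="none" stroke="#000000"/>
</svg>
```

G21
G90
G0 X71.023 Y95.601
M3 S268
G1 X125.059 Y95.601 F2919
G1 X125.059 Y29.447
G1 X71.023 Y29.447
G1 X71.023 Y95.601
M5
G0 X236.528 Y35.089
M3 S741
G1 X200.600 Y22.891 F948
G1 X141.750 Y17.891
G1 X86.705 Y16.643
G1 X62.193 Y15.701
M5
G0 X49.339 Y121.517
M3 S268
G1 X55.383 Y108.533 F2919
G1 X48.999 Y95.712
G1 X34.996 Y92.710
G1 X23.917 Y101.786
G1 X24.106 Y116.106
G1 X35.420 Y124.887
G1 X49.339 Y121.517
M5
G0 X90.805 Y12.315
M3 S268
G1 X69.466 Y32.368 F2919
M5
G0 X0.000 Y0.000

viewBox `0 0 266.166 137.969` with mm width/height → 1 unit = 1 mm. Flip: y_m = 137.969 − y_svg.

**Shape 1** — `<rect>` rectangle, stroke `#000000` → engrave (S268, F2919). Machine vertices: (71.023,95.601) → (125.059,95.601) → (125.059,29.447) → (71.023,29.447) → (71.023,95.601). Closed: final G1 returns to the first vertex.

**Shape 2** — `<path>` cubic bezier, stroke `#ff8800` → cut (S741, F948). Control points (SVG): P0=(236.528,102.880), P1=(215.783,125.473), P2=(62.643,119.685), P3=(62.193,122.268); sampled at t=k/4. Machine vertices: (236.528,35.089) → (200.600,22.891) → (141.750,17.891) → (86.705,16.643) → (62.193,15.701). Open path.

**Shape 3** — `<path>` regular polygon, stroke `#000000` → engrave (S268, F2919). Machine vertices: (49.339,121.517) → (55.383,108.533) → (48.999,95.712) → (34.996,92.710) → (23.917,101.786) → (24.106,116.106) → (35.420,124.887) → (49.339,121.517). Closed: final G1 returns to the first vertex.

**Shape 4** — `<line>` line segment, stroke `#000000` → engrave (S268, F2919). Machine vertices: (90.805,12.315) → (69.466,32.368). Open path.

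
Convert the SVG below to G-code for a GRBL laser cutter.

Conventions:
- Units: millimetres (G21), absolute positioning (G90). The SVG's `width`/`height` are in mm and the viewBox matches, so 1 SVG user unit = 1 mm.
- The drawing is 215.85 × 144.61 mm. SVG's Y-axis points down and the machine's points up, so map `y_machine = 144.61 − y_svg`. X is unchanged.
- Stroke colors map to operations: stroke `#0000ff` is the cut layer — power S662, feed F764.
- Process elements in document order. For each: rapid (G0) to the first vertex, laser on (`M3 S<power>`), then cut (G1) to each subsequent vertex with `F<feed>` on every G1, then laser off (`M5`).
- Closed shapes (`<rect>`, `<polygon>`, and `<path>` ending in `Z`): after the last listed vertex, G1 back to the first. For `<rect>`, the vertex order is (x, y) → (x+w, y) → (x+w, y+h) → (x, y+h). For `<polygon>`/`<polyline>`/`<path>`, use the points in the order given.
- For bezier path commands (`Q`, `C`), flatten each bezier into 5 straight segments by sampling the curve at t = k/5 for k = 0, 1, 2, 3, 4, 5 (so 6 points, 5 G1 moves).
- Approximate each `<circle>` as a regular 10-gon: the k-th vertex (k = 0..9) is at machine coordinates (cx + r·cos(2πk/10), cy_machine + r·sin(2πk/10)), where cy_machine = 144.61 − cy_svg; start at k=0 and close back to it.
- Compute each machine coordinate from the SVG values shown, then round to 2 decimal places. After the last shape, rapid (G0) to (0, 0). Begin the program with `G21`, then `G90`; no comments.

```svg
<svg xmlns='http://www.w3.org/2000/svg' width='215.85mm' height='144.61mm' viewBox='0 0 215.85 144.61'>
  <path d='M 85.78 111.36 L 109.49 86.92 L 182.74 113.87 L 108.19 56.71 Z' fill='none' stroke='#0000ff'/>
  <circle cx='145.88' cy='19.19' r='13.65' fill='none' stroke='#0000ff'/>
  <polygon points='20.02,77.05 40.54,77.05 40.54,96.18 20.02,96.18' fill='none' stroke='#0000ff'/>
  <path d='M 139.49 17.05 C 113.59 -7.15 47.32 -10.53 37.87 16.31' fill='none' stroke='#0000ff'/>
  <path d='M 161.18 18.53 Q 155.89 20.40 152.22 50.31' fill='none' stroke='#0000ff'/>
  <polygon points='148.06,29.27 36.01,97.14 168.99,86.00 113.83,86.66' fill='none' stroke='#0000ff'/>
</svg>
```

G21
G90
G0 X85.78 Y33.25
M3 S662
G1 X109.49 Y57.69 F764
G1 X182.74 Y30.74 F764
G1 X108.19 Y87.90 F764
G1 X85.78 Y33.25 F764
M5
G0 X159.53 Y125.42
M3 S662
G1 X156.92 Y133.44 F764
G1 X150.10 Y138.40 F764
G1 X141.66 Y138.40 F764
G1 X134.84 Y133.44 F764
G1 X132.23 Y125.42 F764
G1 X134.84 Y117.40 F764
G1 X141.66 Y112.44 F764
G1 X150.10 Y112.44 F764
G1 X156.92 Y117.40 F764
G1 X159.53 Y125.42 F764
M5
G0 X20.02 Y67.56
M3 S662
G1 X40.54 Y67.56 F764
G1 X40.54 Y48.43 F764
G1 X20.02 Y48.43 F764
G1 X20.02 Y67.56 F764
M5
G0 X139.49 Y127.56
M3 S662
G1 X119.88 Y139.51 F764
G1 X95.25 Y146.00 F764
G1 X70.26 Y146.60 F764
G1 X49.58 Y140.85 F764
G1 X37.87 Y128.30 F764
M5
G0 X161.18 Y126.08
M3 S662
G1 X159.13 Y124.21 F764
G1 X157.21 Y120.10 F764
G1 X155.42 Y113.74 F764
G1 X153.75 Y105.14 F764
G1 X152.22 Y94.30 F764
M5
G0 X148.06 Y115.34
M3 S662
G1 X36.01 Y47.47 F764
G1 X168.99 Y58.61 F764
G1 X113.83 Y57.95 F764
G1 X148.06 Y115.34 F764
M5
G0 X0.00 Y0.00

1 u = 1 mm; y_m = 144.61 − y.

[1] `<path>` closed polygon, #0000ff→cut S662 F764: (85.78,33.25) → (109.49,57.69) → (182.74,30.74) → (108.19,87.90) → (85.78,33.25) (closed)

[2] `<circle>` circle, #0000ff→cut S662 F764: (159.53,125.42) → (156.92,133.44) → (150.10,138.40) → (141.66,138.40) → (134.84,133.44) → (132.23,125.42) → (134.84,117.40) → (141.66,112.44) → (150.10,112.44) → (156.92,117.40) → (159.53,125.42) (closed)

[3] `<polygon>` rectangle, #0000ff→cut S662 F764: (20.02,67.56) → (40.54,67.56) → (40.54,48.43) → (20.02,48.43) → (20.02,67.56) (closed)

[4] `<path>` cubic bezier, #0000ff→cut S662 F764: (139.49,127.56) → (119.88,139.51) → (95.25,146.00) → (70.26,146.60) → (49.58,140.85) → (37.87,128.30)

[5] `<path>` quadratic bezier, #0000ff→cut S662 F764: (161.18,126.08) → (159.13,124.21) → (157.21,120.10) → (155.42,113.74) → (153.75,105.14) → (152.22,94.30)

[6] `<polygon>` closed polygon, #0000ff→cut S662 F764: (148.06,115.34) → (36.01,47.47) → (168.99,58.61) → (113.83,57.95) → (148.06,115.34) (closed)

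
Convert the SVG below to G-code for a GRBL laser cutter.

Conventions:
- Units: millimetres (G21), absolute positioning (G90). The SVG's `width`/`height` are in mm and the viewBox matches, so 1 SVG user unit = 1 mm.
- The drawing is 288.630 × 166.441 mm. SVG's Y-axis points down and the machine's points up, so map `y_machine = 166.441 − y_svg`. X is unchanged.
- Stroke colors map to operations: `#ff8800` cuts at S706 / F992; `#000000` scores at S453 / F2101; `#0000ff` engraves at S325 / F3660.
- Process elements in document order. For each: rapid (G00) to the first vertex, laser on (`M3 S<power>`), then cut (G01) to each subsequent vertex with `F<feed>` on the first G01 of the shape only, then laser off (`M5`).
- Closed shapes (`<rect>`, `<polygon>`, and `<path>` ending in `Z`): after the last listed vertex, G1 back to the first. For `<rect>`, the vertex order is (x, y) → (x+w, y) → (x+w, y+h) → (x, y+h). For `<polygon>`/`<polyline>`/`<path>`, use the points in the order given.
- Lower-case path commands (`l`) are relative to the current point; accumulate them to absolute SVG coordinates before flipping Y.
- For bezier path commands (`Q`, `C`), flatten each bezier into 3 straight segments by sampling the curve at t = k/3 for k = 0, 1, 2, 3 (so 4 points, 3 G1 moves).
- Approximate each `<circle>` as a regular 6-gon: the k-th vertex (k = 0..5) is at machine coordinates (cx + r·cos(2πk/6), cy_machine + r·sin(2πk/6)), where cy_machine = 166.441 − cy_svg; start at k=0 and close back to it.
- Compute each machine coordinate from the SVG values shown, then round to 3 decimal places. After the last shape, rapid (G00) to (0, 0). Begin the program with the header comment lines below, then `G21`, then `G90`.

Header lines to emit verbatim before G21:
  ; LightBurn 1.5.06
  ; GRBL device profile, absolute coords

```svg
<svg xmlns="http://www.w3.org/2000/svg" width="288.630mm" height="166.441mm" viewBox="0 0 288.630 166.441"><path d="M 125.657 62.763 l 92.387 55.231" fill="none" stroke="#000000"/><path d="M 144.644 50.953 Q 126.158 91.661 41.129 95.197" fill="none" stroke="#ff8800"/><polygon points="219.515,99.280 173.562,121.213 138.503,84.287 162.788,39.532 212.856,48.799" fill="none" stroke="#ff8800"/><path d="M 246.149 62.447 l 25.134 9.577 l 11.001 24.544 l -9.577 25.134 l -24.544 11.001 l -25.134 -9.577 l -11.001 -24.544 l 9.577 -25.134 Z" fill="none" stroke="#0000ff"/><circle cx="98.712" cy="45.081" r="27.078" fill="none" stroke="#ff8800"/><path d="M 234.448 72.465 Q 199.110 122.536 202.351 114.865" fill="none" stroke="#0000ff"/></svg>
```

; LightBurn 1.5.06
; GRBL device profile, absolute coords
G21
G90
G00 X125.657 Y103.678
M3 S453
G01 X218.044 Y48.447 F2101
M5
G00 X144.644 Y115.488
M3 S706
G01 X124.926 Y92.480 F992
G01 X90.421 Y77.732
G01 X41.129 Y71.244
M5
G00 X219.515 Y67.161
M3 S706
G01 X173.562 Y45.228 F992
G01 X138.503 Y82.154
G01 X162.788 Y126.909
G01 X212.856 Y117.642
G01 X219.515 Y67.161
M5
G00 X246.149 Y103.994
M3 S325
G01 X271.283 Y94.417 F3660
G01 X282.284 Y69.873
G01 X272.707 Y44.739
G01 X248.163 Y33.738
G01 X223.029 Y43.315
G01 X212.028 Y67.859
G01 X221.605 Y92.993
G01 X246.149 Y103.994
M5
G00 X125.790 Y121.360
M3 S706
G01 X112.251 Y144.810 F992
G01 X85.173 Y144.810
G01 X71.634 Y121.360
G01 X85.173 Y97.910
G01 X112.251 Y97.910
G01 X125.790 Y121.360
M5
G00 X234.448 Y93.976
M3 S325
G01 X215.176 Y67.011 F3660
G01 X204.477 Y52.878
G01 X202.351 Y51.576
M5
G00 X0.000 Y0.000

1 u = 1 mm; y_m = 166.441 − y.

[1] `<path>` line segment, #000000→score S453 F2101: (125.657,103.678) → (218.044,48.447)

[2] `<path>` quadratic bezier, #ff8800→cut S706 F992: (144.644,115.488) → (124.926,92.480) → (90.421,77.732) → (41.129,71.244)

[3] `<polygon>` regular polygon, #ff8800→cut S706 F992: (219.515,67.161) → (173.562,45.228) → (138.503,82.154) → (162.788,126.909) → (212.856,117.642) → (219.515,67.161) (closed)

[4] `<path>` regular polygon, #0000ff→engrave S325 F3660: (246.149,103.994) → (271.283,94.417) → (282.284,69.873) → (272.707,44.739) → (248.163,33.738) → (223.029,43.315) → (212.028,67.859) → (221.605,92.993) → (246.149,103.994) (closed)

[5] `<circle>` circle, #ff8800→cut S706 F992: (125.790,121.360) → (112.251,144.810) → (85.173,144.810) → (71.634,121.360) → (85.173,97.910) → (112.251,97.910) → (125.790,121.360) (closed)

[6] `<path>` quadratic bezier, #0000ff→engrave S325 F3660: (234.448,93.976) → (215.176,67.011) → (204.477,52.878) → (202.351,51.576)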